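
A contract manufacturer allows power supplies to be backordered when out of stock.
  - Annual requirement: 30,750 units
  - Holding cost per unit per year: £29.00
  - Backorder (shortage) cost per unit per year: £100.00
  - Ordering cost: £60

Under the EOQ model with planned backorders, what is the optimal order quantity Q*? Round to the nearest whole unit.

Q* = √(2DS/H) · √((H + b)/b)
   = √(2 × 30,750 × 60 / 29) · √((29 + 100) / 100)
   = 356.709 × 1.1358 ≈ 405.14

405 units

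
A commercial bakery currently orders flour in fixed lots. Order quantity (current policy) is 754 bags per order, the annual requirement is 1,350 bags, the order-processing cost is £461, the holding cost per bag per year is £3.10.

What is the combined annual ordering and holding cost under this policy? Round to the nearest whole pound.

Ordering: D/Q × S = 1,350/754 × £461 = £825.40
Holding:  Q/2 × H = 754/2 × £3.1 = £1,168.70
Total = £825.40 + £1,168.70 = £1,994.10

£1,994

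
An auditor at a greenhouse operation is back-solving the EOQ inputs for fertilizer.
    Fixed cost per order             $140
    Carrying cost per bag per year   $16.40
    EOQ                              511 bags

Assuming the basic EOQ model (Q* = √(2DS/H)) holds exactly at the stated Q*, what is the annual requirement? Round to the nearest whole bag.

15,294 bags per year

From Q* = √(2DS/H) ⇒ Q*² = 2DS/H.
D = Q²H / (2S) = 511² × 16.4 / (2 × 140) = 15,294.23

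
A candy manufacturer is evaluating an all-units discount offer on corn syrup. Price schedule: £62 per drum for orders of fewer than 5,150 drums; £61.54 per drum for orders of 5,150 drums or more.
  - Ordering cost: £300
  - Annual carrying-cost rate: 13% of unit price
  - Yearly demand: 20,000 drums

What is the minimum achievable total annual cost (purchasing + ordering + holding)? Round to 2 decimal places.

H₁ = 13%×£62 = £8.0600;  H₂ = 13%×£61.54 = £8.0002
EOQ₁ = √(2×20,000×300/8.0600) = 1,220.18  (< 5,150, feasible at tier 1)
EOQ₂ = √(2×20,000×300/8.0002) = 1,224.73  (< 5,150 → use Q = 5,150 at tier-2 price)
TC(tier 1 (EOQ₁), Q≈1,220.2) = £1,249,834.63
TC(tier 2, Q≈5,150.0) = £1,252,565.56
Minimum at tier 1 (EOQ₁): £1,249,834.63

£1,249,834.63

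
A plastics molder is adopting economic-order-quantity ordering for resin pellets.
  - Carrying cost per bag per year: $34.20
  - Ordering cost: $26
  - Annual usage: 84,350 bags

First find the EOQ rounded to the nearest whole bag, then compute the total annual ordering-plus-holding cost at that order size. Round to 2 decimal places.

2DS/H = 2·84,350·26/34.2 = 128,251.46
EOQ = √128,251.46 ≈ 358.12 → Q = 358 bags
Orders/yr = 84,350/358 = 235.615; ordering cost = 235.615 × $26 = $6,125.98
Average inventory = 358/2 = 179; holding cost = 179 × $34.2 = $6,121.80
Total = $6,125.98 + $6,121.80 = $12,247.78

$12,247.78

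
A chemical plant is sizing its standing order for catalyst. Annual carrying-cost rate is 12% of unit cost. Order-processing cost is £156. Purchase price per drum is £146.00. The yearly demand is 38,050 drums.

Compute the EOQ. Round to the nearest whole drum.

823 drums

Carrying cost H = £146 × 12% = £17.5200/drum/yr
EOQ = √(2DS/H) = √(2 × 38,050 × 156 / 17.52)
    = √(677,602.74) ≈ 823.17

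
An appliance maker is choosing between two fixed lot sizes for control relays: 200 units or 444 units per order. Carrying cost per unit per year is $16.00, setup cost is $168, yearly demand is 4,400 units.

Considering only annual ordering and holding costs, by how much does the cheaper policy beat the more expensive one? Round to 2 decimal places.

For each Q, cost = (D/Q)·S + (Q/2)·H.
TC(200) = (4,400/200)×168 + (200/2)×16 = $5,296.00
TC(444) = (4,400/444)×168 + (444/2)×16 = $5,216.86
Cheaper: Q = 444.  Difference = $79.14

$79.14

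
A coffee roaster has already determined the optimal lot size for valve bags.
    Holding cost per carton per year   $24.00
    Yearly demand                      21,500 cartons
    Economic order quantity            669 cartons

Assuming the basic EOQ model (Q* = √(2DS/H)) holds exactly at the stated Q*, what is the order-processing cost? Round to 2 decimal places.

$249.80

Since Q* = (2DS/H)^½, squaring gives Q*²·H = 2DS.
S = Q²H / (2D) = 669² × 24 / (2 × 21,500) = 249.8015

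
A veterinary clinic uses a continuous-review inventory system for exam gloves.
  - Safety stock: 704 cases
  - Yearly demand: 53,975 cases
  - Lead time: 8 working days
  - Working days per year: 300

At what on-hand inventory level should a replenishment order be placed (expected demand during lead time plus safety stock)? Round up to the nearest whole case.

Daily demand d = 53,975 / 300 = 179.917 cases/day
Demand during lead time = 179.917 × 8 = 1,439.33
Reorder point = 1,439.33 + 704 = 2,143.33 → round up

2,144 cases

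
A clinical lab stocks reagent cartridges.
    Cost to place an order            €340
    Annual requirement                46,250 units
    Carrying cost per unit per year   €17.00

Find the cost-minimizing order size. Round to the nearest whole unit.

1,360 units

Optimal lot size Q* = (2 × 46,250 × €340 / €17)^½ ≈ 1,360.15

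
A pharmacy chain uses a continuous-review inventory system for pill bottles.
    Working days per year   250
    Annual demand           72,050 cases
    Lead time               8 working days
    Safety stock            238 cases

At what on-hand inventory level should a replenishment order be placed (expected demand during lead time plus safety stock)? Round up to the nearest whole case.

Daily demand d = 72,050 / 250 = 288.200 cases/day
Demand during lead time = 288.200 × 8 = 2,305.60
Reorder point = 2,305.60 + 238 = 2,543.60 → round up

2,544 cases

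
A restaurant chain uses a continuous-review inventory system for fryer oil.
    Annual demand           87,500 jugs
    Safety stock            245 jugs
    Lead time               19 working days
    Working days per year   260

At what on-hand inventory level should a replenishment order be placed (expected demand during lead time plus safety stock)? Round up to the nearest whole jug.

6,640 jugs

Daily demand d = 87,500 / 260 = 336.538 jugs/day
Demand during lead time = 336.538 × 19 = 6,394.23
Reorder point = 6,394.23 + 245 = 6,639.23 → round up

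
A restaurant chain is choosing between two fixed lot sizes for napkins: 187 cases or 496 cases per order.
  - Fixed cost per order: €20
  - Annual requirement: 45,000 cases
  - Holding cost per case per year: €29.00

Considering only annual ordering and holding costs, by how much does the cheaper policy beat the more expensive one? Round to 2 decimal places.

€1,482.18

TC(Q) = (D/Q)S + (Q/2)H
TC(187) = (45,000/187)×20 + (187/2)×29 = €7,524.33
TC(496) = (45,000/496)×20 + (496/2)×29 = €9,006.52
Cheaper: Q = 187.  Difference = €1,482.18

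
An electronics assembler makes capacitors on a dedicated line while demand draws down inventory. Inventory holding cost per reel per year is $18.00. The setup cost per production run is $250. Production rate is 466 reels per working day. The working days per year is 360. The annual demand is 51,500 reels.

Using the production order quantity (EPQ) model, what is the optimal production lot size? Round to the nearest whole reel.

1,437 reels

d = 51,500/360 = 143.0556 reels/day;  effective holding cost H(1 − d/p) = 18·(1 − 143.0556/466) = 12.47425
Q* = √(2DS / H_eff) = √(2·51,500·250 / 12.47425) ≈ 1,436.75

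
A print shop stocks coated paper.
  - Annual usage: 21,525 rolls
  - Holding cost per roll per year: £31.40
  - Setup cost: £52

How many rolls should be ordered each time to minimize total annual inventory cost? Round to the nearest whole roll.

Q* = √(2·D·S / H) = √(2·21,525·52 / 31.4) = √71,293.0 ≈ 267.01

267 rolls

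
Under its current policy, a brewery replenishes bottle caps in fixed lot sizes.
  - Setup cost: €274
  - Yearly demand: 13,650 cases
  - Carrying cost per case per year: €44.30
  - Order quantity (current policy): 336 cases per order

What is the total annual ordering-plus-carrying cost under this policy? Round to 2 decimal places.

€18,573.65

Annual ordering cost = (D/Q)·S = (13,650/336) × 274 = €11,131.25
Annual holding cost  = (Q/2)·H = (336/2) × 44.3 = €7,442.40
Total = €11,131.25 + €7,442.40 = €18,573.65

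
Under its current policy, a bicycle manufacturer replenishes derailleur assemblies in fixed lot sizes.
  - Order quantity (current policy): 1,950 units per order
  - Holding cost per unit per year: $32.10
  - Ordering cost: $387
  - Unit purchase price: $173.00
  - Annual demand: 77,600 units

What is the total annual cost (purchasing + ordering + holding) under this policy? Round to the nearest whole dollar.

$13,471,498

Annual ordering cost = (D/Q)·S = (77,600/1,950) × 387 = $15,400.62
Annual holding cost  = (Q/2)·H = (1,950/2) × 32.1 = $31,297.50
Purchase cost = D·C = 77,600 × 173 = $13,424,800.00
Total = $15,400.62 + $31,297.50 + $13,424,800.00 = $13,471,498.12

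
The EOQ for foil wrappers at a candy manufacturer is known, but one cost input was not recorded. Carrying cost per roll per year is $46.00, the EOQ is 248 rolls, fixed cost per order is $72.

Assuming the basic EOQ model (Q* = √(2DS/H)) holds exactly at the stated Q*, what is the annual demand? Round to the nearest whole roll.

19,647 rolls per year

EOQ relation: Q² = 2DS/H, so rearrange for the unknown.
D = Q²H / (2S) = 248² × 46 / (2 × 72) = 19,647.11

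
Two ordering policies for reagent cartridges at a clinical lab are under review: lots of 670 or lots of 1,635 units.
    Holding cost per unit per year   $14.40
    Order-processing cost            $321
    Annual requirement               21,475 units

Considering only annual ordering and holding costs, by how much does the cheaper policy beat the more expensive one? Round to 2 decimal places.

$875.42

Annual cost at Q: ordering D·S/Q plus holding Q·H/2.
TC(670) = (21,475/670)×321 + (670/2)×14.4 = $15,112.77
TC(1,635) = (21,475/1,635)×321 + (1,635/2)×14.4 = $15,988.19
Cheaper: Q = 670.  Difference = $875.42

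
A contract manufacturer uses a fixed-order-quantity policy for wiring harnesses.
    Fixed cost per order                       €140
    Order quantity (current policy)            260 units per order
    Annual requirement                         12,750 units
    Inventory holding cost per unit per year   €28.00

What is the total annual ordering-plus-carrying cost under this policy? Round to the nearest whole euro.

€10,505

Orders/yr = 12,750/260 = 49.038; ordering cost = 49.038 × €140 = €6,865.38
Average inventory = 260/2 = 130; holding cost = 130 × €28 = €3,640.00
Total = €6,865.38 + €3,640.00 = €10,505.38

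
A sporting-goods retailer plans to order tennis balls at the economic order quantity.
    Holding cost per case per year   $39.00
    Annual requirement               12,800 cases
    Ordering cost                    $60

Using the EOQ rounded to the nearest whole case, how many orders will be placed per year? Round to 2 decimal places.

EOQ = √(2DS/H) = √(2 × 12,800 × 60 / 39)
    = √(39,384.62) ≈ 198.46 → Q = 198
Orders per year = D/Q = 12,800 / 198 = 64.646

64.65 orders per year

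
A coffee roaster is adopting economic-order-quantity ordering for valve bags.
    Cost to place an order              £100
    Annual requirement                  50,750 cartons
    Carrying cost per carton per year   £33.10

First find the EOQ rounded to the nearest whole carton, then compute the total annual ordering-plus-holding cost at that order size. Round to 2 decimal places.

EOQ = √(2DS/H) = √(2 × 50,750 × 100 / 33.1)
    = √(306,646.53) ≈ 553.76 → Q = 554 cartons
Orders/yr = 50,750/554 = 91.606; ordering cost = 91.606 × £100 = £9,160.65
Average inventory = 554/2 = 277; holding cost = 277 × £33.1 = £9,168.70
Total = £9,160.65 + £9,168.70 = £18,329.35

£18,329.35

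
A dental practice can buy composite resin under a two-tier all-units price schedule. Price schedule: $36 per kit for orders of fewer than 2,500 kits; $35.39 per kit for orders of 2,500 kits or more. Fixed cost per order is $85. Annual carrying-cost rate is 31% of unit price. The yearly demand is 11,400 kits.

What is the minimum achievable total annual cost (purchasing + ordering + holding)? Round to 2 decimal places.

$415,050.60

H₁ = 31%×$36 = $11.1600;  H₂ = 31%×$35.39 = $10.9709
EOQ₁ = √(2×11,400×85/11.1600) = 416.72  (< 2,500, feasible at tier 1)
EOQ₂ = √(2×11,400×85/10.9709) = 420.30  (< 2,500 → use Q = 2,500 at tier-2 price)
TC(tier 1 (EOQ₁), Q≈416.7) = $415,050.60
TC(tier 2, Q≈2,500.0) = $417,547.22
Minimum at tier 1 (EOQ₁): $415,050.60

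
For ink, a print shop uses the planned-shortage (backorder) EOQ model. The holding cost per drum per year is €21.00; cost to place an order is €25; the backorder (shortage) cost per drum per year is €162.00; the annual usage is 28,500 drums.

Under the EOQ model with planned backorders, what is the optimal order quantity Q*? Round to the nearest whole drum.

Q* = √(2DS/H) · √((H + b)/b)
   = √(2 × 28,500 × 25 / 21) · √((21 + 162) / 162)
   = 260.494 × 1.0628 ≈ 276.86

277 drums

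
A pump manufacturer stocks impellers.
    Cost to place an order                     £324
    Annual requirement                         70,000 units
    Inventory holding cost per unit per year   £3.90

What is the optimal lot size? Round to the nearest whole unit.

2DS/H = 2·70,000·324/3.9 = 11,630,769.23
EOQ = √11,630,769.23 ≈ 3,410.39

3,410 units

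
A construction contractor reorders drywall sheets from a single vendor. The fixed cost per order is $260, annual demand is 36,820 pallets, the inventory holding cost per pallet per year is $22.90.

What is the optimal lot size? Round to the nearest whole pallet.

EOQ = √(2DS/H) = √(2 × 36,820 × 260 / 22.9)
    = √(836,087.34) ≈ 914.38

914 pallets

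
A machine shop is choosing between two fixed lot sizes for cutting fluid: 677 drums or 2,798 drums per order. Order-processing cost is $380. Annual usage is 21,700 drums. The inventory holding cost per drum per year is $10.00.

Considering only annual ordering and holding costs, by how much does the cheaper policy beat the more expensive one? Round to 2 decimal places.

TC(Q) = (D/Q)S + (Q/2)H
TC(677) = (21,700/677)×380 + (677/2)×10 = $15,565.21
TC(2,798) = (21,700/2,798)×380 + (2,798/2)×10 = $16,937.11
Lots of 677 are cheaper by $1,371.90.

$1,371.90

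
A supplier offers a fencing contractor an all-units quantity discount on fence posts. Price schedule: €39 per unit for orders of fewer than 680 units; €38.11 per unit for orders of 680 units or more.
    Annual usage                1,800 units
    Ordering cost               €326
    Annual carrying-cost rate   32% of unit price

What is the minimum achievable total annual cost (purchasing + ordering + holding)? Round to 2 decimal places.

H₁ = 32%×€39 = €12.4800;  H₂ = 32%×€38.11 = €12.1952
EOQ₁ = √(2×1,800×326/12.4800) = 306.66  (< 680, feasible at tier 1)
EOQ₂ = √(2×1,800×326/12.1952) = 310.22  (< 680 → use Q = 680 at tier-2 price)
TC(tier 1 (EOQ₁), Q≈306.7) = €74,027.08
TC(tier 2, Q≈680.0) = €73,607.31
Minimum at tier 2: €73,607.31

€73,607.31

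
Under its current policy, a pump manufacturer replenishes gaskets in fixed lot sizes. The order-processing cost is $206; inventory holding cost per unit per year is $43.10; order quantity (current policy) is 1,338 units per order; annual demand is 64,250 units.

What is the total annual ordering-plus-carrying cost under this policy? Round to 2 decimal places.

Orders/yr = 64,250/1,338 = 48.019; ordering cost = 48.019 × $206 = $9,892.00
Average inventory = 1,338/2 = 669; holding cost = 669 × $43.1 = $28,833.90
Total = $9,892.00 + $28,833.90 = $38,725.90

$38,725.90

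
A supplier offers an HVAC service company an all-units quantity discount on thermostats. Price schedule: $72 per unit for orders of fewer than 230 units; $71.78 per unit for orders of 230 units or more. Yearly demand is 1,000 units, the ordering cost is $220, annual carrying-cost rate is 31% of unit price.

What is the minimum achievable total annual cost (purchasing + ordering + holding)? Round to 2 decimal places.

H₁ = 31%×$72 = $22.3200;  H₂ = 31%×$71.78 = $22.2518
EOQ₁ = √(2×1,000×220/22.3200) = 140.40  (< 230, feasible at tier 1)
EOQ₂ = √(2×1,000×220/22.2518) = 140.62  (< 230 → use Q = 230 at tier-2 price)
TC(tier 1 (EOQ₁), Q≈140.4) = $75,133.82
TC(tier 2, Q≈230.0) = $75,295.48
Minimum at tier 1 (EOQ₁): $75,133.82

$75,133.82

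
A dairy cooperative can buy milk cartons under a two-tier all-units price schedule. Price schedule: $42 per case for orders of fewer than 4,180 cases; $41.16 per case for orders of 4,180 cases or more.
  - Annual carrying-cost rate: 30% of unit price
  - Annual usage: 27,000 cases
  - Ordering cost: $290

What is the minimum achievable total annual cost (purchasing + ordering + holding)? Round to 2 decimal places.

$1,139,000.53

H₁ = 30%×$42 = $12.6000;  H₂ = 30%×$41.16 = $12.3480
EOQ₁ = √(2×27,000×290/12.6000) = 1,114.84  (< 4,180, feasible at tier 1)
EOQ₂ = √(2×27,000×290/12.3480) = 1,126.15  (< 4,180 → use Q = 4,180 at tier-2 price)
TC(tier 1 (EOQ₁), Q≈1,114.8) = $1,148,046.92
TC(tier 2, Q≈4,180.0) = $1,139,000.53
Minimum at tier 2: $1,139,000.53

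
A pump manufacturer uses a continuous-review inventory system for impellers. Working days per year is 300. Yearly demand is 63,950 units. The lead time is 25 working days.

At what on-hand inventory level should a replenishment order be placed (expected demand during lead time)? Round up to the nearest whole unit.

5,330 units

Daily demand d = 63,950 / 300 = 213.167 units/day
Demand during lead time = 213.167 × 25 = 5,329.17
Reorder point = 5,329.17 → round up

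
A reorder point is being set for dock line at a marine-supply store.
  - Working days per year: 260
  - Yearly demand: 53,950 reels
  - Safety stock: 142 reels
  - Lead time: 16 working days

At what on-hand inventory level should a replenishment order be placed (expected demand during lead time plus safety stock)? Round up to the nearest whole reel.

3,462 reels

Daily demand d = 53,950 / 260 = 207.500 reels/day
Demand during lead time = 207.500 × 16 = 3,320.00
Reorder point = 3,320.00 + 142 = 3,462.00 → round up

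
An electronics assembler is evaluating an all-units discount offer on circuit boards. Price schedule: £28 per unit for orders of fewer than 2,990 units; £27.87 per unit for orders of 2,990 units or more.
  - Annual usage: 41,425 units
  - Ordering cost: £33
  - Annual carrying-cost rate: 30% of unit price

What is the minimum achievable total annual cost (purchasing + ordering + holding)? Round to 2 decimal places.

H₁ = 30%×£28 = £8.4000;  H₂ = 30%×£27.87 = £8.3610
EOQ₁ = √(2×41,425×33/8.4000) = 570.51  (< 2,990, feasible at tier 1)
EOQ₂ = √(2×41,425×33/8.3610) = 571.84  (< 2,990 → use Q = 2,990 at tier-2 price)
TC(tier 1 (EOQ₁), Q≈570.5) = £1,164,692.29
TC(tier 2, Q≈2,990.0) = £1,167,471.64
Minimum at tier 1 (EOQ₁): £1,164,692.29

£1,164,692.29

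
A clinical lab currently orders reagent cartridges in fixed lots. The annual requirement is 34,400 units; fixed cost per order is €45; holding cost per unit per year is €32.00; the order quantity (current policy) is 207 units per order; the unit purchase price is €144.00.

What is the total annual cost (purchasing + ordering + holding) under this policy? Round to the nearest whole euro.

€4,964,390

Ordering: D/Q × S = 34,400/207 × €45 = €7,478.26
Holding:  Q/2 × H = 207/2 × €32 = €3,312.00
Purchase cost = D·C = 34,400 × 144 = €4,953,600.00
Total = €7,478.26 + €3,312.00 + €4,953,600.00 = €4,964,390.26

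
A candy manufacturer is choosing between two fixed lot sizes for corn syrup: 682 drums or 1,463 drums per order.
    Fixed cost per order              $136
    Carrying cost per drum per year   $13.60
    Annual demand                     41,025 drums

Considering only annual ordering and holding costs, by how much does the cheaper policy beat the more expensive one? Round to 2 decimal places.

Annual cost at Q: ordering D·S/Q plus holding Q·H/2.
TC(682) = (41,025/682)×136 + (682/2)×13.6 = $12,818.54
TC(1,463) = (41,025/1,463)×136 + (1,463/2)×13.6 = $13,762.07
|ΔTC| = |$12,818.54 − $13,762.07| = $943.53

$943.53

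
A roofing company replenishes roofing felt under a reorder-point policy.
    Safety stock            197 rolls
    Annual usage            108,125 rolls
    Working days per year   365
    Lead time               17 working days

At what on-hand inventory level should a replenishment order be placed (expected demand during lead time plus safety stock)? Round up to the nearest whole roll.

Daily demand d = 108,125 / 365 = 296.233 rolls/day
Demand during lead time = 296.233 × 17 = 5,035.96
Reorder point = 5,035.96 + 197 = 5,232.96 → round up

5,233 rolls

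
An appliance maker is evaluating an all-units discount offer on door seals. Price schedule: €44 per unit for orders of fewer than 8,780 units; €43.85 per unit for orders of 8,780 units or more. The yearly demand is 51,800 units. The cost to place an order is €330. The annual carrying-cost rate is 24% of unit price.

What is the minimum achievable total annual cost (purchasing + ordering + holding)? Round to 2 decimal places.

€2,298,200.67

H₁ = 24%×€44 = €10.5600;  H₂ = 24%×€43.85 = €10.5240
EOQ₁ = √(2×51,800×330/10.5600) = 1,799.31  (< 8,780, feasible at tier 1)
EOQ₂ = √(2×51,800×330/10.5240) = 1,802.38  (< 8,780 → use Q = 8,780 at tier-2 price)
TC(tier 1 (EOQ₁), Q≈1,799.3) = €2,298,200.67
TC(tier 2, Q≈8,780.0) = €2,319,577.28
Minimum at tier 1 (EOQ₁): €2,298,200.67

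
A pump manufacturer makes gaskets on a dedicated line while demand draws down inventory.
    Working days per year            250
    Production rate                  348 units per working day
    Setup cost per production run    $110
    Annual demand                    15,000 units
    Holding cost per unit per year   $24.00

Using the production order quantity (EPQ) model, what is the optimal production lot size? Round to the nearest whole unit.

408 units

Daily demand d = 15,000/250 = 60.000; p = 348; 1 − d/p = 0.82759
EPQ = √(2DS / (H(1 − d/p)))
    = √(2 × 15,000 × 110 / (24 × 0.82759)) ≈ 407.61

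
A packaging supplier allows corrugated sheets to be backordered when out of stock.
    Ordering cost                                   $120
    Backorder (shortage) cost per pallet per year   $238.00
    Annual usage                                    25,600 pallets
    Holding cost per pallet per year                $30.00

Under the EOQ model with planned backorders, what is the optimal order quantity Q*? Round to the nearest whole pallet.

480 pallets

Q* = √(2DS/H) · √((H + b)/b)
   = √(2 × 25,600 × 120 / 30) · √((30 + 238) / 238)
   = 452.548 × 1.0612 ≈ 480.22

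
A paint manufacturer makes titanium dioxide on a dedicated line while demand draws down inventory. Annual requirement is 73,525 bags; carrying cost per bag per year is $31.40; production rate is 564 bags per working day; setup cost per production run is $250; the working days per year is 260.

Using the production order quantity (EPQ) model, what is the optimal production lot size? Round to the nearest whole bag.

1,532 bags

d = 73,525/260 = 282.7885 bags/day;  effective holding cost H(1 − d/p) = 31.4·(1 − 282.7885/564) = 15.65610
Q* = √(2DS / H_eff) = √(2·73,525·250 / 15.65610) ≈ 1,532.36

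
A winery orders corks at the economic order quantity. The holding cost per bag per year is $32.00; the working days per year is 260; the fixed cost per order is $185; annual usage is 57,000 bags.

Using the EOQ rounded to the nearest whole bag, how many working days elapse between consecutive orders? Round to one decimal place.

3.7 days

EOQ = √(2DS/H) = √(2 × 57,000 × 185 / 32)
    = √(659,062.50) ≈ 811.83 → Q = 812 bags
Days between orders = 260 / (D/Q) = 260 / 70.197 ≈ 3.704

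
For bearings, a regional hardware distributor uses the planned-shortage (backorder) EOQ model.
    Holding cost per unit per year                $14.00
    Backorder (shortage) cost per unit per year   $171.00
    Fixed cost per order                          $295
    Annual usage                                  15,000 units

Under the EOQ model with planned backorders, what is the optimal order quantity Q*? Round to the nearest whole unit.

827 units

Q* = √(2DS/H) · √((H + b)/b)
   = √(2 × 15,000 × 295 / 14) · √((14 + 171) / 171)
   = 795.074 × 1.0401 ≈ 826.98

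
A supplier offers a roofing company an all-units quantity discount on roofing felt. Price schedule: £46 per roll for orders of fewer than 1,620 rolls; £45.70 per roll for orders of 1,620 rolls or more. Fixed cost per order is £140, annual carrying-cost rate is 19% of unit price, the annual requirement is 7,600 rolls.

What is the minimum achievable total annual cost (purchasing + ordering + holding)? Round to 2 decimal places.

£353,912.62

H₁ = 19%×£46 = £8.7400;  H₂ = 19%×£45.70 = £8.6830
EOQ₁ = √(2×7,600×140/8.7400) = 493.44  (< 1,620, feasible at tier 1)
EOQ₂ = √(2×7,600×140/8.6830) = 495.05  (< 1,620 → use Q = 1,620 at tier-2 price)
TC(tier 1 (EOQ₁), Q≈493.4) = £353,912.62
TC(tier 2, Q≈1,620.0) = £355,010.02
Minimum at tier 1 (EOQ₁): £353,912.62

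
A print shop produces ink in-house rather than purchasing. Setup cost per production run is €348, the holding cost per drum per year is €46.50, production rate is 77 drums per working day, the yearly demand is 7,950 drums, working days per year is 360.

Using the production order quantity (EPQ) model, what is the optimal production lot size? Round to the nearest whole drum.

d = 7,950/360 = 22.0833 drums/day;  effective holding cost H(1 − d/p) = 46.5·(1 − 22.0833/77) = 33.16396
Q* = √(2DS / H_eff) = √(2·7,950·348 / 33.16396) ≈ 408.47

408 drums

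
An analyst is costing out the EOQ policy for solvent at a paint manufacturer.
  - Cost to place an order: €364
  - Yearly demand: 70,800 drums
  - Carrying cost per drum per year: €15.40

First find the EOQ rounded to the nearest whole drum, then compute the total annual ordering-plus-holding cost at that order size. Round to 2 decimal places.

€28,173.62

Q* = √(2·D·S / H) = √(2·70,800·364 / 15.4) = √3,346,909.1 ≈ 1,829.46 → Q = 1,829 drums
Annual ordering cost = (D/Q)·S = (70,800/1,829) × 364 = €14,090.32
Annual holding cost  = (Q/2)·H = (1,829/2) × 15.4 = €14,083.30
Total = €14,090.32 + €14,083.30 = €28,173.62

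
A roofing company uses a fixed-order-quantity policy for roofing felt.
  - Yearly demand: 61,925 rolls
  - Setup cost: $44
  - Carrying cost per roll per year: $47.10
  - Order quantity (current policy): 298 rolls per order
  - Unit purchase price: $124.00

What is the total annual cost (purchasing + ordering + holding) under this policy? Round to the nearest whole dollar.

Orders/yr = 61,925/298 = 207.802; ordering cost = 207.802 × $44 = $9,143.29
Average inventory = 298/2 = 149; holding cost = 149 × $47.1 = $7,017.90
Purchase cost = D·C = 61,925 × 124 = $7,678,700.00
Total = $9,143.29 + $7,017.90 + $7,678,700.00 = $7,694,861.19

$7,694,861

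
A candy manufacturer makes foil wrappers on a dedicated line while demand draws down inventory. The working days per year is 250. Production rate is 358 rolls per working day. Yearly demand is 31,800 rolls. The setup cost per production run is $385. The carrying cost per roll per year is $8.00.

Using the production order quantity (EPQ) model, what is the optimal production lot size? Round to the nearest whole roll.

2,179 rolls

Daily demand d = 31,800/250 = 127.200; p = 358; 1 − d/p = 0.64469
EPQ = √(2DS / (H(1 − d/p)))
    = √(2 × 31,800 × 385 / (8 × 0.64469)) ≈ 2,178.90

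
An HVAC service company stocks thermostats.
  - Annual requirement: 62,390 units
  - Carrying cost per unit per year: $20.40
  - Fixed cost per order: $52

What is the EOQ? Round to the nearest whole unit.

564 units

EOQ = √(2DS/H) = √(2 × 62,390 × 52 / 20.4)
    = √(318,066.67) ≈ 563.97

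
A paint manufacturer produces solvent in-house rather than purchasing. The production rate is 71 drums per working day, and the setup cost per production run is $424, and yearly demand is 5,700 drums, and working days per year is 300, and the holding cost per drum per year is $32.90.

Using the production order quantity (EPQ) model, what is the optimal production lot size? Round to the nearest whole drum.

448 drums

d = 5,700/300 = 19.0000 drums/day;  effective holding cost H(1 − d/p) = 32.9·(1 − 19.0000/71) = 24.09577
Q* = √(2DS / H_eff) = √(2·5,700·424 / 24.09577) ≈ 447.88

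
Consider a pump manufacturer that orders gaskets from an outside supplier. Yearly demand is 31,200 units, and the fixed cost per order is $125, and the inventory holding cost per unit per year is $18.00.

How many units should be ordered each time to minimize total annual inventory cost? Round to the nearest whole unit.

658 units

EOQ = √(2DS/H) = √(2 × 31,200 × 125 / 18)
    = √(433,333.33) ≈ 658.28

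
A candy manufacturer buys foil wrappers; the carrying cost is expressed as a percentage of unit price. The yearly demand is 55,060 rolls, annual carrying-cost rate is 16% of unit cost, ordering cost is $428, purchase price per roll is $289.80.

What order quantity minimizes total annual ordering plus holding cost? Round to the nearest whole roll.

1,008 rolls

Holding cost per roll per year: H = 16% × $289.8 = $46.3680
Optimal lot size Q* = (2 × 55,060 × $428 / $46.368)^½ ≈ 1,008.20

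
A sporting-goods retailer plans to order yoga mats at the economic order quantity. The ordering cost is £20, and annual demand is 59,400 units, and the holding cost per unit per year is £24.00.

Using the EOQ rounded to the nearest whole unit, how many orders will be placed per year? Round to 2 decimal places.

188.57 orders per year

Optimal lot size Q* = (2 × 59,400 × £20 / £24)^½ ≈ 314.64 → Q = 315
Orders per year = D/Q = 59,400 / 315 = 188.571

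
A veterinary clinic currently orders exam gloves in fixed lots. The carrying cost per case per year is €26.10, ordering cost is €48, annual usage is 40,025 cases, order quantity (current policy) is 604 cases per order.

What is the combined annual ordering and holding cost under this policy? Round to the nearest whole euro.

€11,063

Ordering: D/Q × S = 40,025/604 × €48 = €3,180.79
Holding:  Q/2 × H = 604/2 × €26.1 = €7,882.20
Total = €3,180.79 + €7,882.20 = €11,062.99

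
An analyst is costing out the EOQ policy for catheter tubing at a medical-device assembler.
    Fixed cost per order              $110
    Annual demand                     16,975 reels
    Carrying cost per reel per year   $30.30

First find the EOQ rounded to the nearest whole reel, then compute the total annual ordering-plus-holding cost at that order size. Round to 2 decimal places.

Optimal lot size Q* = (2 × 16,975 × $110 / $30.3)^½ ≈ 351.07 → Q = 351 reels
Orders/yr = 16,975/351 = 48.362; ordering cost = 48.362 × $110 = $5,319.80
Average inventory = 351/2 = 175.5; holding cost = 175.5 × $30.3 = $5,317.65
Total = $5,319.80 + $5,317.65 = $10,637.45

$10,637.45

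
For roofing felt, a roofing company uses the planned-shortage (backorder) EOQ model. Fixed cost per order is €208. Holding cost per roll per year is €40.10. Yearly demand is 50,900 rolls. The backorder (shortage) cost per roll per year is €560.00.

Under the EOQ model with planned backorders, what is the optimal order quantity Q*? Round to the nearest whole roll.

752 rolls

Q* = √(2DS/H) · √((H + b)/b)
   = √(2 × 50,900 × 208 / 40.1) · √((40.1 + 560) / 560)
   = 726.664 × 1.0352 ≈ 752.23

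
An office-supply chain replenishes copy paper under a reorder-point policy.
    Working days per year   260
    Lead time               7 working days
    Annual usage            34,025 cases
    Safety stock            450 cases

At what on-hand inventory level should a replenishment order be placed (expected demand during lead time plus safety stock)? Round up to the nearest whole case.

1,367 cases

Daily demand d = 34,025 / 260 = 130.865 cases/day
Demand during lead time = 130.865 × 7 = 916.06
Reorder point = 916.06 + 450 = 1,366.06 → round up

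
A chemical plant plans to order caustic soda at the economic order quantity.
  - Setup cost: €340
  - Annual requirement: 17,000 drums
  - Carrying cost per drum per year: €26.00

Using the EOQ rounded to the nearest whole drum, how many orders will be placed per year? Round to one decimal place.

Q* = √(2·D·S / H) = √(2·17,000·340 / 26) = √444,615.4 ≈ 666.79 → Q = 667
N = D/Q = 17,000/667 ≈ 25.487 orders/yr

25.5 orders per year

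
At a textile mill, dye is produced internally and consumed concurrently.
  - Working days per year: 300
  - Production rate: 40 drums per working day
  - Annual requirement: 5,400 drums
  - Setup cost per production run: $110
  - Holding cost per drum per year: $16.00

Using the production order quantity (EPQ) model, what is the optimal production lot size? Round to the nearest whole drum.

d = 5,400/300 = 18.0000 drums/day;  effective holding cost H(1 − d/p) = 16·(1 − 18.0000/40) = 8.80000
Q* = √(2DS / H_eff) = √(2·5,400·110 / 8.80000) ≈ 367.42

367 drums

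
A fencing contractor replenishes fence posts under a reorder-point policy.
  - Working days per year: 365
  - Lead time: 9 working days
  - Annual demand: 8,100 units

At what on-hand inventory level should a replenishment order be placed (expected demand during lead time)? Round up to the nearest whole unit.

Daily demand d = 8,100 / 365 = 22.192 units/day
Demand during lead time = 22.192 × 9 = 199.73
Reorder point = 199.73 → round up

200 units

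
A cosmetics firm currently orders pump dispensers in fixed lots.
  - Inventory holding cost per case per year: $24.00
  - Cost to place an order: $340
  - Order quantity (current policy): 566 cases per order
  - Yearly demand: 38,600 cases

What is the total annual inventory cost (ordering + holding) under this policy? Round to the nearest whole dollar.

$29,979

Annual ordering cost = (D/Q)·S = (38,600/566) × 340 = $23,187.28
Annual holding cost  = (Q/2)·H = (566/2) × 24 = $6,792.00
Total = $23,187.28 + $6,792.00 = $29,979.28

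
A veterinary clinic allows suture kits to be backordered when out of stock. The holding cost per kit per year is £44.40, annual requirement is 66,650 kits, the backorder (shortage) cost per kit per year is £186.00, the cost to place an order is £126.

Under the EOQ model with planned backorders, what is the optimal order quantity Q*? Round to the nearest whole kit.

685 kits

Q* = √(2DS/H) · √((H + b)/b)
   = √(2 × 66,650 × 126 / 44.4) · √((44.4 + 186) / 186)
   = 615.048 × 1.1130 ≈ 684.53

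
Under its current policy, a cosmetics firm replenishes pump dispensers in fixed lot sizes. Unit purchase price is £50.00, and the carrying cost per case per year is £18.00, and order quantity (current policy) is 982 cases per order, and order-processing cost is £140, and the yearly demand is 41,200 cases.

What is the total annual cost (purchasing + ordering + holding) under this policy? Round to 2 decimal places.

£2,074,711.73

Orders/yr = 41,200/982 = 41.955; ordering cost = 41.955 × £140 = £5,873.73
Average inventory = 982/2 = 491; holding cost = 491 × £18 = £8,838.00
Purchase cost = D·C = 41,200 × 50 = £2,060,000.00
Total = £5,873.73 + £8,838.00 + £2,060,000.00 = £2,074,711.73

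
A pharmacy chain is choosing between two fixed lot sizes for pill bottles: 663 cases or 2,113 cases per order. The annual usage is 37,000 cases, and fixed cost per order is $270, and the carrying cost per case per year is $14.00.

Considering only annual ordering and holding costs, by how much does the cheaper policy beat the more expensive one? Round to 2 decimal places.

$190.00

For each Q, cost = (D/Q)·S + (Q/2)·H.
TC(663) = (37,000/663)×270 + (663/2)×14 = $19,708.87
TC(2,113) = (37,000/2,113)×270 + (2,113/2)×14 = $19,518.88
|ΔTC| = |$19,708.87 − $19,518.88| = $190.00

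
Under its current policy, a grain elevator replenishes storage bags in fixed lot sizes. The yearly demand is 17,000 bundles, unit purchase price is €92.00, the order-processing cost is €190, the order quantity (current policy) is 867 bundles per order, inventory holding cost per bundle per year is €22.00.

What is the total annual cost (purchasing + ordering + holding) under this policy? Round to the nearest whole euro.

Ordering: D/Q × S = 17,000/867 × €190 = €3,725.49
Holding:  Q/2 × H = 867/2 × €22 = €9,537.00
Purchase cost = D·C = 17,000 × 92 = €1,564,000.00
Total = €3,725.49 + €9,537.00 + €1,564,000.00 = €1,577,262.49

€1,577,262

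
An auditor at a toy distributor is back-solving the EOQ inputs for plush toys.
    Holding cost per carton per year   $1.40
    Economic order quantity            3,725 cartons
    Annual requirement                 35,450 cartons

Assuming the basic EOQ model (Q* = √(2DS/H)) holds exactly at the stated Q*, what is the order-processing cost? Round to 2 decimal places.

$273.99

EOQ relation: Q² = 2DS/H, so rearrange for the unknown.
S = Q²H / (2D) = 3,725² × 1.4 / (2 × 35,450) = 273.9898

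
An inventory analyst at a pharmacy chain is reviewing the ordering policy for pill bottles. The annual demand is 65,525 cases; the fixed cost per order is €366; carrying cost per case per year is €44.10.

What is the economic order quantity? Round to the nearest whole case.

Optimal lot size Q* = (2 × 65,525 × €366 / €44.1)^½ ≈ 1,042.89

1,043 cases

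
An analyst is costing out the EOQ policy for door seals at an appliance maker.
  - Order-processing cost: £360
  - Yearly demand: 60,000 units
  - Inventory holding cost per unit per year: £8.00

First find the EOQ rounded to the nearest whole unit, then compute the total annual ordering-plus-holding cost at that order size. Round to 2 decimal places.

EOQ = √(2DS/H) = √(2 × 60,000 × 360 / 8)
    = √(5,400,000.00) ≈ 2,323.79 → Q = 2,324 units
Ordering: D/Q × S = 60,000/2,324 × £360 = £9,294.32
Holding:  Q/2 × H = 2,324/2 × £8 = £9,296.00
Total = £9,294.32 + £9,296.00 = £18,590.32

£18,590.32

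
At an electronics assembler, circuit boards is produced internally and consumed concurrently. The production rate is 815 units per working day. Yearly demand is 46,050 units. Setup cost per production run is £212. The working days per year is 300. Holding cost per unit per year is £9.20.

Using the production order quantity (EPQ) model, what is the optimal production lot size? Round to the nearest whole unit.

Daily demand d = 46,050/300 = 153.500; p = 815; 1 − d/p = 0.81166
EPQ = √(2DS / (H(1 − d/p)))
    = √(2 × 46,050 × 212 / (9.2 × 0.81166)) ≈ 1,617.03

1,617 units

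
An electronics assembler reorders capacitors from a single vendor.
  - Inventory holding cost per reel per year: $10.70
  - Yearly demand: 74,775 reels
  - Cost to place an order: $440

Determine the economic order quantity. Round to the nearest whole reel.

2DS/H = 2·74,775·440/10.7 = 6,149,719.63
EOQ = √6,149,719.63 ≈ 2,479.86

2,480 reels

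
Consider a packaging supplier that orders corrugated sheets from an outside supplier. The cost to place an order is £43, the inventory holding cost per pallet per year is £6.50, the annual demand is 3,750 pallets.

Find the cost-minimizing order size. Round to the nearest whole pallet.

223 pallets

Q* = √(2·D·S / H) = √(2·3,750·43 / 6.5) = √49,615.4 ≈ 222.75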